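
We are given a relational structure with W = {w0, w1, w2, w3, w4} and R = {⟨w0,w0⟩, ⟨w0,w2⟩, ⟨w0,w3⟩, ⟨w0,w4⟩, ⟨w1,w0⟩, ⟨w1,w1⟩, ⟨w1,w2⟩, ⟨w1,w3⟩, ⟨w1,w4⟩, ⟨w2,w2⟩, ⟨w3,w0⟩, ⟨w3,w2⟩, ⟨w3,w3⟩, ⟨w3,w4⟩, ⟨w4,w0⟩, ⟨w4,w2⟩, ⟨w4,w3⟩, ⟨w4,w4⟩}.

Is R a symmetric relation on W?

Symmetric: no — w0 R w2 but not w2 R w0.

No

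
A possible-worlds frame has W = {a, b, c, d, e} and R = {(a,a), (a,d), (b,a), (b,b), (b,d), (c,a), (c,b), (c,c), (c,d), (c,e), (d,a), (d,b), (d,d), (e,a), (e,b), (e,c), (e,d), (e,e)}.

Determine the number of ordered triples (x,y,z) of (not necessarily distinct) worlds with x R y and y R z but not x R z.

1

Enumerating: (a,d,b).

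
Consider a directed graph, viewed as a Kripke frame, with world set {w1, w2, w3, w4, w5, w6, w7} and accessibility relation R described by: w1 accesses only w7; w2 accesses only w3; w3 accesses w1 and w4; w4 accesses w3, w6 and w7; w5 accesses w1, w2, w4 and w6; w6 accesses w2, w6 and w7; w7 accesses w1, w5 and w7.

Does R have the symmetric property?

No

Symmetric: no — w2 R w3 but not w3 R w2.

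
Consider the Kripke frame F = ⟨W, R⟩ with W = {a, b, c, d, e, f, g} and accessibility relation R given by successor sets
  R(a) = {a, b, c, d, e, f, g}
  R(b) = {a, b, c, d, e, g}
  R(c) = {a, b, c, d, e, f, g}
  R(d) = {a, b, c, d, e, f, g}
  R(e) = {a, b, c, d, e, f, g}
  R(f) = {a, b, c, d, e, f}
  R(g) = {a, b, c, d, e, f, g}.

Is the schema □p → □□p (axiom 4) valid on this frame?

By correspondence theory, 4 is valid on a frame iff R is transitive.
Transitive: no — b R a and a R f, but not b R f.

No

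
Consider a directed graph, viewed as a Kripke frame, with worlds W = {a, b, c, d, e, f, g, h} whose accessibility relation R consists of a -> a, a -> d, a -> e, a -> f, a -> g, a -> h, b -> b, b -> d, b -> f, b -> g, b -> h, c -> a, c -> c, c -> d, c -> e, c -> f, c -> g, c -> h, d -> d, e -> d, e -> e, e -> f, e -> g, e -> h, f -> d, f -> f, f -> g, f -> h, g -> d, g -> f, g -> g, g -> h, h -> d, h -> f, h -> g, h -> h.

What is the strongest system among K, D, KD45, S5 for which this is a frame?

Serial (axiom D): yes — every world has a successor (e.g. a R a).
Euclidean (axiom 5): no — a R d and a R e, but not d R e.
Transitive (axiom 4): yes — every two-step R-path is closed by a direct edge.
Reflexive (axiom T): yes — every world is R-related to itself.
So F validates K, D; KD45 would additionally require R to be Euclidean. The strongest is D.

D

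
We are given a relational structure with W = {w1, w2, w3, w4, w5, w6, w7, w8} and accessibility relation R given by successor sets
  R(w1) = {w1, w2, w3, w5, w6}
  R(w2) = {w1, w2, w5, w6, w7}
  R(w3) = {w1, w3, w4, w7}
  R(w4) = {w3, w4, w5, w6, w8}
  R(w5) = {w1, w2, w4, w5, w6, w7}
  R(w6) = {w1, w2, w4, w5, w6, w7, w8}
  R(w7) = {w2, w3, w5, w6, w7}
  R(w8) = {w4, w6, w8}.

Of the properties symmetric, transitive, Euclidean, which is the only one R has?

Symmetric: yes — every pair in R has its reverse in R.
Transitive: no — w1 R w2 and w2 R w7, but not w1 R w7.
Euclidean: no — w1 R w2 and w1 R w3, but not w2 R w3.
Only symmetric holds.

symmetric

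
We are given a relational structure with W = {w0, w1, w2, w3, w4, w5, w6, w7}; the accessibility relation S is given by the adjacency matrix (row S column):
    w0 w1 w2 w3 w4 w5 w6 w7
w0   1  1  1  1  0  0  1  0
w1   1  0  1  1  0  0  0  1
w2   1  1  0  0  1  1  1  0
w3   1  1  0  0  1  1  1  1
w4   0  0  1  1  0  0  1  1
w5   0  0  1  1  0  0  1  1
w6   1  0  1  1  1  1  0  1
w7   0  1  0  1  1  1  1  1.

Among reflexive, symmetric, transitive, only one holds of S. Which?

symmetric

Reflexive: no — w1 is not related to itself.
Symmetric: yes — every pair in S has its reverse in S.
Transitive: no — w0 S w1 and w1 S w7, but not w0 S w7.
Only symmetric holds.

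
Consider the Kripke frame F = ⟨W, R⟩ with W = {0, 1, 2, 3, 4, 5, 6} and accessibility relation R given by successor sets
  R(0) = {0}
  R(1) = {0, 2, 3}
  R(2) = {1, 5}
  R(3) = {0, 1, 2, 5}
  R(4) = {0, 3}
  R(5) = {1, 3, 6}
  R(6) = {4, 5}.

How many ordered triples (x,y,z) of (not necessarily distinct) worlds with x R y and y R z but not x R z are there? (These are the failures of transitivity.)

27

Enumerating: (1,2,1), (1,2,5), (1,3,1), (1,3,5), (2,1,0), (2,1,2), (2,1,3), (2,5,3), (2,5,6), (3,1,3), (3,5,3), (3,5,6), … and 15 more.
Total: 27.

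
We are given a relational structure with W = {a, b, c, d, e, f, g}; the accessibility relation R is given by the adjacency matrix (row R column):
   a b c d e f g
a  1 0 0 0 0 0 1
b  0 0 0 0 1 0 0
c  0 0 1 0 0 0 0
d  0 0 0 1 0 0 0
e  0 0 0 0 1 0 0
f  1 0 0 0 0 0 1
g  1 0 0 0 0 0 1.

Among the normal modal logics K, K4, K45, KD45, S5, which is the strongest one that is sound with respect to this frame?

KD45

Transitive (axiom 4): yes — every two-step R-path is closed by a direct edge.
Euclidean (axiom 5): yes — any two successors of a common world are R-related.
Serial (axiom D): yes — every world has a successor (e.g. a R a).
Reflexive (axiom T): no — b is not related to itself.
So F validates K, K4, K45, KD45; S5 would additionally require R to be reflexive. The strongest is KD45.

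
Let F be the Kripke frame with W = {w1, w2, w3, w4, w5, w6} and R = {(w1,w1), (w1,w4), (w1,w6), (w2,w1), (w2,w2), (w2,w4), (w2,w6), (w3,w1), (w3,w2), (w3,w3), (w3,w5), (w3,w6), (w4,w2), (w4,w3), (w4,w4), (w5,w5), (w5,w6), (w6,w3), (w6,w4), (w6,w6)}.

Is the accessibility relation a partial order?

No

Reflexive: yes — every world is R-related to itself.
Transitive: no — w1 R w4 and w4 R w2, but not w1 R w2.
Antisymmetric: no — w2 R w4 and w4 R w2 with w2 ≠ w4.
So R is not a partial order.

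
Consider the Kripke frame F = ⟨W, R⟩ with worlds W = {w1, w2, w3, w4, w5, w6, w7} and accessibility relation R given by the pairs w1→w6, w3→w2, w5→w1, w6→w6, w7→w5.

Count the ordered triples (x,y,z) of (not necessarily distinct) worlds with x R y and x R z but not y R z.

3

Enumerating: (w3,w2,w2), (w5,w1,w1), (w7,w5,w5).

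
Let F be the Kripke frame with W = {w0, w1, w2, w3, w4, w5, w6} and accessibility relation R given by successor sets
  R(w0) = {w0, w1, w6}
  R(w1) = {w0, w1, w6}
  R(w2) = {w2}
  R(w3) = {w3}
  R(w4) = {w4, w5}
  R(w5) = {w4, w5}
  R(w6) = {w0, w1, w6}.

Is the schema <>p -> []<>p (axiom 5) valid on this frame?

By correspondence theory, 5 is valid on a frame iff R is Euclidean.
Euclidean: yes — any two successors of a common world are R-related.

Yes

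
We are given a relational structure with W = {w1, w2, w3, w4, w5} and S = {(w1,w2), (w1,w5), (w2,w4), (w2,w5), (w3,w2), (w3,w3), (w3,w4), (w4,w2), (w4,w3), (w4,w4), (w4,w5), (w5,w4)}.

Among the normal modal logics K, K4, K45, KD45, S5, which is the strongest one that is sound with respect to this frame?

Transitive (axiom 4): no — w1 S w2 and w2 S w4, but not w1 S w4.
Euclidean (axiom 5): no — w1 S w5 and w1 S w2, but not w5 S w2.
Serial (axiom D): yes — every world has a successor (e.g. w1 S w2).
Reflexive (axiom T): no — w1 is not related to itself.
So F validates K; K4 would additionally require S to be transitive. The strongest is K.

K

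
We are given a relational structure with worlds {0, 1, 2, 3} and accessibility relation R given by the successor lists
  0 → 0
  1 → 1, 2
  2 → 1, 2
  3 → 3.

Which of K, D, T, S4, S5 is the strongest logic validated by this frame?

S5

Serial (axiom D): yes — every world has a successor (e.g. 0 R 0).
Reflexive (axiom T): yes — every world is R-related to itself.
Transitive (axiom 4): yes — every two-step R-path is closed by a direct edge.
Euclidean (axiom 5): yes — any two successors of a common world are R-related.
So F validates K, D, T, S4, S5. The strongest is S5.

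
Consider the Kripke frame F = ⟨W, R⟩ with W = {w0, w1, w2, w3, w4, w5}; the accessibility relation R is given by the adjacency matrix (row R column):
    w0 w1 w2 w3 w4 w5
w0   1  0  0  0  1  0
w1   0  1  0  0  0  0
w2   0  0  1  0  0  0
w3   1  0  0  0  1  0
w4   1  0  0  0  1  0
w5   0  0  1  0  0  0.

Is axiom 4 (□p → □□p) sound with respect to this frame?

The schema 4 characterises exactly the transitive frames.
Transitive: yes — every two-step R-path is closed by a direct edge.

Yes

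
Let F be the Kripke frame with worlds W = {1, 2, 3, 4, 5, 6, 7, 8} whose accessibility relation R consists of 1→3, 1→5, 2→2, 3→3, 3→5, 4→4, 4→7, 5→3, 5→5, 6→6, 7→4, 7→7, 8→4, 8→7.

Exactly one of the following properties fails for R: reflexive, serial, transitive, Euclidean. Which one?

Reflexive: no — 1 is not related to itself.
Serial: yes — every world has a successor (e.g. 1 R 3).
Transitive: yes — every two-step R-path is closed by a direct edge.
Euclidean: yes — any two successors of a common world are R-related.
Only reflexive fails.

reflexive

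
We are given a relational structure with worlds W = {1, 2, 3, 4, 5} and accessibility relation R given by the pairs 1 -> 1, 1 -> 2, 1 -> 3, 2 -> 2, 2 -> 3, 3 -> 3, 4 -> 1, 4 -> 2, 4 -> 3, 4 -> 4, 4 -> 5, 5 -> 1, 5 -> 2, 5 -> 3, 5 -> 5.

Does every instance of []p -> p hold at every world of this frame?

Yes

Axiom T corresponds to the accessibility relation being reflexive.
Reflexive: yes — every world is R-related to itself.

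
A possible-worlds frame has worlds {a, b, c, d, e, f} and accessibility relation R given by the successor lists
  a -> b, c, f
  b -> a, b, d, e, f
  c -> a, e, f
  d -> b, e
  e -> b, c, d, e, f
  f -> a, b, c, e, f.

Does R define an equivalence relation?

No

Reflexive: no — a is not related to itself.
Symmetric: yes — every pair in R has its reverse in R.
Transitive: no — a R b and b R d, but not a R d.
So R is not an equivalence relation.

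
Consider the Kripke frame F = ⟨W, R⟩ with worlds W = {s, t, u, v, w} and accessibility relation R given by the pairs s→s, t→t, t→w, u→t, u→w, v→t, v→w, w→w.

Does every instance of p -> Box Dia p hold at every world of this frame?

No

The schema B characterises exactly the symmetric frames.
Symmetric: no — t R w but not w R t.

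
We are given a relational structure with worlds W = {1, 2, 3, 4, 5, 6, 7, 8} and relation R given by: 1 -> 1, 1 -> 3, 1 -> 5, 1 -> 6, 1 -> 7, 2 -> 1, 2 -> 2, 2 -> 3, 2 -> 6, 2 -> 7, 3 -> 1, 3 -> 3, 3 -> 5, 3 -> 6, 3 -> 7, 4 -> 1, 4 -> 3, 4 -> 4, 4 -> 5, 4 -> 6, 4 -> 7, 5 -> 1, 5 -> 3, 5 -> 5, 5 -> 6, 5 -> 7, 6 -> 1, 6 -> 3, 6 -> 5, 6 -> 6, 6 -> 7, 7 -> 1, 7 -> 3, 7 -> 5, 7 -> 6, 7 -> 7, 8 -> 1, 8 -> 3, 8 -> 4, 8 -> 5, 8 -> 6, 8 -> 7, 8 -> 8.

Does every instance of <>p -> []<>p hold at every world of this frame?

No

The schema 5 characterises exactly the Euclidean frames.
Euclidean: no — 8 R 1 and 8 R 4, but not 1 R 4.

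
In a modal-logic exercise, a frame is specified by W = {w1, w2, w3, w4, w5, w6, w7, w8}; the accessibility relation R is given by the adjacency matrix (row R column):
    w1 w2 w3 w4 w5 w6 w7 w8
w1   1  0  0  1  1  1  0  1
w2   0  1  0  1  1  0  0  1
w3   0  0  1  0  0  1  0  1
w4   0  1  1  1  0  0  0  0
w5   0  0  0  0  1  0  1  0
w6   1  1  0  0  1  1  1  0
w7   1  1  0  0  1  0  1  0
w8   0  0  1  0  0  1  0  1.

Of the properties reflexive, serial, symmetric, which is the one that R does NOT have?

symmetric

Reflexive: yes — every world is R-related to itself.
Serial: yes — every world has a successor (e.g. w1 R w1).
Symmetric: no — w1 R w4 but not w4 R w1.
Only symmetric fails.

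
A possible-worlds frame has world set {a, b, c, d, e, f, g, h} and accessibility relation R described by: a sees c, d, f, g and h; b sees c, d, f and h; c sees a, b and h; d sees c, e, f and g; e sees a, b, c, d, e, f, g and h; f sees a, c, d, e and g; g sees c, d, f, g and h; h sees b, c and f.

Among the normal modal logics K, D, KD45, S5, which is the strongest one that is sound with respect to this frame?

Serial (axiom D): yes — every world has a successor (e.g. a R c).
Euclidean (axiom 5): no — a R c and a R d, but not c R d.
Transitive (axiom 4): no — a R c and c R b, but not a R b.
Reflexive (axiom T): no — a is not related to itself.
So F validates K, D; KD45 would additionally require R to be Euclidean and transitive. The strongest is D.

D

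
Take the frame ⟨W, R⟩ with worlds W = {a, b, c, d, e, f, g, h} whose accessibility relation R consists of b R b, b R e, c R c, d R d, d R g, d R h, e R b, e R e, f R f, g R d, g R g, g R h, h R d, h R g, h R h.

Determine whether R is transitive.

Transitive: yes — every two-step R-path is closed by a direct edge.

Yes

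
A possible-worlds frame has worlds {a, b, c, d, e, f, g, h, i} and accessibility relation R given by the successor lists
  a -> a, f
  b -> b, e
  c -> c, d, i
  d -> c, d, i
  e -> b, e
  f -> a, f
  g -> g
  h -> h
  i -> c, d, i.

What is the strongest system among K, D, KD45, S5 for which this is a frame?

S5

Serial (axiom D): yes — every world has a successor (e.g. a R a).
Euclidean (axiom 5): yes — any two successors of a common world are R-related.
Transitive (axiom 4): yes — every two-step R-path is closed by a direct edge.
Reflexive (axiom T): yes — every world is R-related to itself.
So F validates K, D, KD45, S5. The strongest is S5.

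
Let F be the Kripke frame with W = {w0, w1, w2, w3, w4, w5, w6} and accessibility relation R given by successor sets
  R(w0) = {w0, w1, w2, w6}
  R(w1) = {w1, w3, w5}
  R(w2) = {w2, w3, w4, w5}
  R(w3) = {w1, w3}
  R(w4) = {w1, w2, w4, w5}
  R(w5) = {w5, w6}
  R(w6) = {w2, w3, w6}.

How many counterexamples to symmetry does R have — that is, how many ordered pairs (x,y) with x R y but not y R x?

Enumerating: (w0,w1), (w0,w2), (w0,w6), (w1,w5), (w2,w3), (w2,w5), (w4,w1), (w4,w5), (w5,w6), (w6,w2), (w6,w3).

11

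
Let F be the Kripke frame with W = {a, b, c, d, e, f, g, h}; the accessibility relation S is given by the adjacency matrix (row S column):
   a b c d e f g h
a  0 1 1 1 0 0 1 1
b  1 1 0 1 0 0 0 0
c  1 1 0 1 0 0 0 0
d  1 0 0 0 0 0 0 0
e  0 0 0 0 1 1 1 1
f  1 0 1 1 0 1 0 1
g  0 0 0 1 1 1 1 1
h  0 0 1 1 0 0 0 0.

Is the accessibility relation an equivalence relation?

No

Reflexive: no — a is not related to itself.
Symmetric: no — a S g but not g S a.
Transitive: no — a S g and g S e, but not a S e.
So S is not an equivalence relation.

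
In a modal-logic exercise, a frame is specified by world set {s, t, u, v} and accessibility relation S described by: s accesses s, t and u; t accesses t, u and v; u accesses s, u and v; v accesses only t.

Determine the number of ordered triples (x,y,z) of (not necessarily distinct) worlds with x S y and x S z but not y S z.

9

Enumerating: (s,t,s), (s,u,t), (t,u,t), (t,v,u), (t,v,v), (u,s,v), (u,v,s), (u,v,u), (u,v,v).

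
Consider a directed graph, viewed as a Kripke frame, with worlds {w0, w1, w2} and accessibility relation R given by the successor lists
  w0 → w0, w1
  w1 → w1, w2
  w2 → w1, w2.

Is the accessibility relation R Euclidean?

No

Euclidean: no — w0 R w1 and w0 R w0, but not w1 R w0.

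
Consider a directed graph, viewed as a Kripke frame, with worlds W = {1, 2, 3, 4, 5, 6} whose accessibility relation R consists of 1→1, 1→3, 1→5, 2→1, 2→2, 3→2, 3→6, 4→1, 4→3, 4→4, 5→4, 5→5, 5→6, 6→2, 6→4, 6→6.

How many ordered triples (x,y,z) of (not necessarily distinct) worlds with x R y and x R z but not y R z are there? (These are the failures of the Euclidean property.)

18

Enumerating: (1,3,1), (1,3,3), (1,3,5), (1,5,1), (1,5,3), (2,1,2), (3,2,6), (4,1,4), (4,3,1), (4,3,3), (4,3,4), (5,4,5), (5,4,6), (5,6,5), (6,2,4), (6,2,6), (6,4,2), (6,4,6).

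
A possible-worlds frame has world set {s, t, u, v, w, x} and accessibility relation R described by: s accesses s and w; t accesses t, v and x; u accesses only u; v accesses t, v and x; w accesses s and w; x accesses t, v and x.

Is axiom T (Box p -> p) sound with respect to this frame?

Yes

Axiom T corresponds to the accessibility relation being reflexive.
Reflexive: yes — every world is R-related to itself.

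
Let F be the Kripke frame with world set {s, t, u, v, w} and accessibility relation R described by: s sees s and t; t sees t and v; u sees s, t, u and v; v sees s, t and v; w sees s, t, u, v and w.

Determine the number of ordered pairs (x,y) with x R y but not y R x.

9

Enumerating: (s,t), (u,s), (u,t), (u,v), (v,s), (w,s), (w,t), (w,u), (w,v).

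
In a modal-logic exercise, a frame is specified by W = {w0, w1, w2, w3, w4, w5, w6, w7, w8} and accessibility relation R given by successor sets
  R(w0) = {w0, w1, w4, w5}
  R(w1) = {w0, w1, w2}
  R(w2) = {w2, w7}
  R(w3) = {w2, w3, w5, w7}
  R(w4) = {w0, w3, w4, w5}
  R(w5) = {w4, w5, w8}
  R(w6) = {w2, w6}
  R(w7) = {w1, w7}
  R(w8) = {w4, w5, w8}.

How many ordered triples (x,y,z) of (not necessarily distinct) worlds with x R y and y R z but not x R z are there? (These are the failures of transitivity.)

21

Enumerating: (w0,w1,w2), (w0,w4,w3), (w0,w5,w8), (w1,w0,w4), (w1,w0,w5), (w1,w2,w7), (w2,w7,w1), (w3,w5,w4), (w3,w5,w8), (w3,w7,w1), (w4,w0,w1), (w4,w3,w2), … and 9 more.
Total: 21.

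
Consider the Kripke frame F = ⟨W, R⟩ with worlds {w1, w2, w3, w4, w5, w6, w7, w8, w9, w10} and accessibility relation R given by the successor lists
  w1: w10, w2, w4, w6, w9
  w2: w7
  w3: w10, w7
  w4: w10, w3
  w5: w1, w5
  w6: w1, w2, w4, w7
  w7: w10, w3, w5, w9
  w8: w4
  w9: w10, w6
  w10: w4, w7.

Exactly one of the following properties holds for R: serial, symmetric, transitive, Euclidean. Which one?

serial

Serial: yes — every world has a successor (e.g. w1 R w10).
Symmetric: no — w1 R w10 but not w10 R w1.
Transitive: no — w1 R w10 and w10 R w7, but not w1 R w7.
Euclidean: no — w1 R w10 and w1 R w2, but not w10 R w2.
Only serial holds.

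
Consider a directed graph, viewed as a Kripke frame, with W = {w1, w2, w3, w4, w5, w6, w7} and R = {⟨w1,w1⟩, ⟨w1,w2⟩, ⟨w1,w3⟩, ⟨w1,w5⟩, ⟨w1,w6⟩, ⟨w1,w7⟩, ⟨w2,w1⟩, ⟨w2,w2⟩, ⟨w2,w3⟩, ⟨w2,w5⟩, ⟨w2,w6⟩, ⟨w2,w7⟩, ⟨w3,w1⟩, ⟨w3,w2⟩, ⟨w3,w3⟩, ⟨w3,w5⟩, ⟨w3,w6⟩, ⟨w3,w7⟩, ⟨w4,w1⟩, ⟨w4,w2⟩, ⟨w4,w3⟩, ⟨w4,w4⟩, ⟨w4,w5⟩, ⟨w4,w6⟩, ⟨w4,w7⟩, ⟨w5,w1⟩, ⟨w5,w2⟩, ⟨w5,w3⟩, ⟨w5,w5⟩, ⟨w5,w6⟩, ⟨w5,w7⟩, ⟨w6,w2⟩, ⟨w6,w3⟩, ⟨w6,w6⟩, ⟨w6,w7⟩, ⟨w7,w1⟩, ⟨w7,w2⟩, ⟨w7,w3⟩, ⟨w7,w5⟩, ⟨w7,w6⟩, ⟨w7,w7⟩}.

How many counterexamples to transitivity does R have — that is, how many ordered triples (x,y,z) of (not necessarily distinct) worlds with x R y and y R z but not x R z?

6

Enumerating: (w6,w2,w1), (w6,w2,w5), (w6,w3,w1), (w6,w3,w5), (w6,w7,w1), (w6,w7,w5).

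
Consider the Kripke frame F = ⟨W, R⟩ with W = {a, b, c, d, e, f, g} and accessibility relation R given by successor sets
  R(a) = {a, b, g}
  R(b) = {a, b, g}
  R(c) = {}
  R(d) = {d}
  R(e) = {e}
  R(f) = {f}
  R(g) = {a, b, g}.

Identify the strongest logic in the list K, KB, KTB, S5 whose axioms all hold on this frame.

KB

Symmetric (axiom B): yes — every pair in R has its reverse in R.
Reflexive (axiom T): no — c is not related to itself.
Euclidean (axiom 5): yes — any two successors of a common world are R-related.
So F validates K, KB; KTB would additionally require R to be reflexive. The strongest is KB.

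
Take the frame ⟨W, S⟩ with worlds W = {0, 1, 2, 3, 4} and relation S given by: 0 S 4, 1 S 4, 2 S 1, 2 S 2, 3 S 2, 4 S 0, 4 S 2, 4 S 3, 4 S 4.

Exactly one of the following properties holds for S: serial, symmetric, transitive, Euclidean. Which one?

Serial: yes — every world has a successor (e.g. 0 S 4).
Symmetric: no — 1 S 4 but not 4 S 1.
Transitive: no — 0 S 4 and 4 S 2, but not 0 S 2.
Euclidean: no — 4 S 0 and 4 S 2, but not 0 S 2.
Only serial holds.

serial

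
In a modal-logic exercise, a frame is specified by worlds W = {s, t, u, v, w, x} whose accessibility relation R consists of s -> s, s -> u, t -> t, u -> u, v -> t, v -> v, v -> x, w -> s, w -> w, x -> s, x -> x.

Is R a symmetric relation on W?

No

Symmetric: no — s R u but not u R s.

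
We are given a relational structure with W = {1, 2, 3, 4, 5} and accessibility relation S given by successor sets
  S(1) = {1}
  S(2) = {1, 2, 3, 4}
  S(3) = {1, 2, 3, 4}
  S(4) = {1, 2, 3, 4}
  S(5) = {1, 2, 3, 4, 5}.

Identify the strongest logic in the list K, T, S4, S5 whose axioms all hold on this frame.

S4

Reflexive (axiom T): yes — every world is S-related to itself.
Transitive (axiom 4): yes — every two-step S-path is closed by a direct edge.
Euclidean (axiom 5): no — 2 S 1 and 2 S 3, but not 1 S 3.
So F validates K, T, S4; S5 would additionally require S to be Euclidean. The strongest is S4.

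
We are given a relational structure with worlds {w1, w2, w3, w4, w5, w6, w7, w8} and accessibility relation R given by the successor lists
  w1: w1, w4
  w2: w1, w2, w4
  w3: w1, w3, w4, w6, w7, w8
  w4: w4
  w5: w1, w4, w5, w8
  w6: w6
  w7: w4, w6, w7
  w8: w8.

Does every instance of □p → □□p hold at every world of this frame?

Yes

Axiom 4 corresponds to the accessibility relation being transitive.
Transitive: yes — every two-step R-path is closed by a direct edge.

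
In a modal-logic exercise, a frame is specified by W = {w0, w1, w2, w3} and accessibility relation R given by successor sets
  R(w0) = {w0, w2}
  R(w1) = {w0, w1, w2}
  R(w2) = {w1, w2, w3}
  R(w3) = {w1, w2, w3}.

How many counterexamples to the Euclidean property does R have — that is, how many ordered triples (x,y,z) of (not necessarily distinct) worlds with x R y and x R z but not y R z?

Enumerating: (w0,w2,w0), (w1,w0,w1), (w1,w2,w0), (w2,w1,w3), (w3,w1,w3).

5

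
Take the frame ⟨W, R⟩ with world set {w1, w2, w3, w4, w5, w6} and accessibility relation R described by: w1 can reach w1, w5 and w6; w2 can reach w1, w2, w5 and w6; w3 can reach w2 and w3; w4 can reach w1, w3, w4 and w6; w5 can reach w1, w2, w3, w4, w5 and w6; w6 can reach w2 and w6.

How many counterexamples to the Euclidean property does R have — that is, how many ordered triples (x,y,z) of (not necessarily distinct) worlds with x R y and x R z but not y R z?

29

Enumerating: (w1,w6,w1), (w1,w6,w5), (w2,w1,w2), (w2,w6,w1), (w2,w6,w5), (w3,w2,w3), (w4,w1,w3), (w4,w1,w4), (w4,w3,w1), (w4,w3,w4), (w4,w3,w6), (w4,w6,w1), … and 17 more.
Total: 29.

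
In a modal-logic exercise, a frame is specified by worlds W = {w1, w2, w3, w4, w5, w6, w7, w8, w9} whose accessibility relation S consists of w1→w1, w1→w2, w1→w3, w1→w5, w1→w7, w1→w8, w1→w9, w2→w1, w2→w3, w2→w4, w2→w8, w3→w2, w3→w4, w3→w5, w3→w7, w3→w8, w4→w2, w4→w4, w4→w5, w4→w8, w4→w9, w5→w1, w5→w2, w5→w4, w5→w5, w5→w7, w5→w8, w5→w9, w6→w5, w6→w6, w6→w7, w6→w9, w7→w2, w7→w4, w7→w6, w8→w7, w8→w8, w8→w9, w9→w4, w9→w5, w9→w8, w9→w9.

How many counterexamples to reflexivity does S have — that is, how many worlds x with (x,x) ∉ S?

3

Enumerating: w2, w3, w7.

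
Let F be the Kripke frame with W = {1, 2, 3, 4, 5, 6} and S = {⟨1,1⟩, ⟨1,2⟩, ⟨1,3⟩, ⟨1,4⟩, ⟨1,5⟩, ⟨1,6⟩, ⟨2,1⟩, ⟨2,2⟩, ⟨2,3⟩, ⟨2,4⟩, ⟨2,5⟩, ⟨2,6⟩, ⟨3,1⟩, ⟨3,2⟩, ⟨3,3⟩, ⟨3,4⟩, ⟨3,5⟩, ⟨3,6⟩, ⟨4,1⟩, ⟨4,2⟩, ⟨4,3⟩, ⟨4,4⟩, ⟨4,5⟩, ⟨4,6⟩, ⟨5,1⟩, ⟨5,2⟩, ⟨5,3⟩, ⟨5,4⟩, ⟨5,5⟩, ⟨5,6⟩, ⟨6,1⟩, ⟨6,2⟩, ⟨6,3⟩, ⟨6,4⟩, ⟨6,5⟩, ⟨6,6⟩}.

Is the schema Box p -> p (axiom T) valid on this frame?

Yes

The schema T characterises exactly the reflexive frames.
Reflexive: yes — every world is S-related to itself.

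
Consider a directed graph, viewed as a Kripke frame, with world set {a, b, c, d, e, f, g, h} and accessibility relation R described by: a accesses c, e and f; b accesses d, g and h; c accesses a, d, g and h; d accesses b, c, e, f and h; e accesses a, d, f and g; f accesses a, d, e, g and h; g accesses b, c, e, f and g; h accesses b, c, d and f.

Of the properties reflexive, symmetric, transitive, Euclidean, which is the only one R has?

symmetric

Reflexive: no — a is not related to itself.
Symmetric: yes — every pair in R has its reverse in R.
Transitive: no — a R c and c R d, but not a R d.
Euclidean: no — a R c and a R e, but not c R e.
Only symmetric holds.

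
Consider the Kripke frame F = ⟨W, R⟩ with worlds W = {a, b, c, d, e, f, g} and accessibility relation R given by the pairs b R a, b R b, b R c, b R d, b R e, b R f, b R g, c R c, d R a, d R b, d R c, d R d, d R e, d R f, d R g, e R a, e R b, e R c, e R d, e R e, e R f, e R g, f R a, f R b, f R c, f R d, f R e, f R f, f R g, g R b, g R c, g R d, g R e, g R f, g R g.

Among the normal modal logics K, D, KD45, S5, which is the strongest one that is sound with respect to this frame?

K

Serial (axiom D): no — a has no R-successor.
Euclidean (axiom 5): no — b R a and b R c, but not a R c.
Transitive (axiom 4): no — g R b and b R a, but not g R a.
Reflexive (axiom T): no — a is not related to itself.
So F validates K; D would additionally require R to be serial. The strongest is K.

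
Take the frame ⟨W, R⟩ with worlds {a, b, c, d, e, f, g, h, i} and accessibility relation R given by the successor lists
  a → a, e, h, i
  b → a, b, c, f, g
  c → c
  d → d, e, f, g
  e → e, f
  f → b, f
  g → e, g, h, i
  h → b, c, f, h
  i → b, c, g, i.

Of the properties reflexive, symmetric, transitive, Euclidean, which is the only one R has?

reflexive

Reflexive: yes — every world is R-related to itself.
Symmetric: no — a R e but not e R a.
Transitive: no — a R e and e R f, but not a R f.
Euclidean: no — a R e and a R h, but not e R h.
Only reflexive holds.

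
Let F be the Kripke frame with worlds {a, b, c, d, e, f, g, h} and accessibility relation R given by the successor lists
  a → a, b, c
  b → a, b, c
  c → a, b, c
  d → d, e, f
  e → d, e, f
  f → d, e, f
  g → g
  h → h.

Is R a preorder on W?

Reflexive: yes — every world is R-related to itself.
Transitive: yes — every two-step R-path is closed by a direct edge.
So R is a preorder.

Yes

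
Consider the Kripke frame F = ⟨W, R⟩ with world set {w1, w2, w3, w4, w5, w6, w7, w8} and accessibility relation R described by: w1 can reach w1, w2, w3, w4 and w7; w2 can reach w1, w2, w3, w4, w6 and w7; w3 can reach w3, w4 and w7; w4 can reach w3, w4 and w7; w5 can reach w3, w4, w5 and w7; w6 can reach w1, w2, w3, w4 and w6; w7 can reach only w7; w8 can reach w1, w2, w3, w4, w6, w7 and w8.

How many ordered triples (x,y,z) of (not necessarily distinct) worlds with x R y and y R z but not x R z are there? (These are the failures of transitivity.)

Enumerating: (w1,w2,w6), (w6,w1,w7), (w6,w2,w7), (w6,w3,w7), (w6,w4,w7).

5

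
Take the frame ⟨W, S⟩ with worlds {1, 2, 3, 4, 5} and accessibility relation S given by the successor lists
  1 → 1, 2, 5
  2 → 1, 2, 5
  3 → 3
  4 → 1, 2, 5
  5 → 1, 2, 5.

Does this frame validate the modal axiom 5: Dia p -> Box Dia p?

Yes

The schema 5 characterises exactly the Euclidean frames.
Euclidean: yes — any two successors of a common world are S-related.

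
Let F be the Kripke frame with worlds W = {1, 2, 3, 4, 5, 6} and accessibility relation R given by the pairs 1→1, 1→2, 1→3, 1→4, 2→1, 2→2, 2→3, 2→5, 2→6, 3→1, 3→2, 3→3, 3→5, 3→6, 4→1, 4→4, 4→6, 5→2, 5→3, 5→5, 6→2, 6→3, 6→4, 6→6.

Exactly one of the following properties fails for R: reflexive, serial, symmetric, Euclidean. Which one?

Reflexive: yes — every world is R-related to itself.
Serial: yes — every world has a successor (e.g. 1 R 1).
Symmetric: yes — every pair in R has its reverse in R.
Euclidean: no — 1 R 2 and 1 R 4, but not 2 R 4.
Only Euclidean fails.

Euclidean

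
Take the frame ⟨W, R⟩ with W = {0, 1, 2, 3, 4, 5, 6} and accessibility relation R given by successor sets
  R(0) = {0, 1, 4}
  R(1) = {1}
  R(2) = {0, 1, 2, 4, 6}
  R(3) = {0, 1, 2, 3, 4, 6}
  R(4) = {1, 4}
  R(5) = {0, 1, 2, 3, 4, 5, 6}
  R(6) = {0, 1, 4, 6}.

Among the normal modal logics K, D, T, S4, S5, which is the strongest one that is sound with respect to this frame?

S4

Serial (axiom D): yes — every world has a successor (e.g. 0 R 0).
Reflexive (axiom T): yes — every world is R-related to itself.
Transitive (axiom 4): yes — every two-step R-path is closed by a direct edge.
Euclidean (axiom 5): no — 0 R 1 and 0 R 4, but not 1 R 4.
So F validates K, D, T, S4; S5 would additionally require R to be Euclidean. The strongest is S4.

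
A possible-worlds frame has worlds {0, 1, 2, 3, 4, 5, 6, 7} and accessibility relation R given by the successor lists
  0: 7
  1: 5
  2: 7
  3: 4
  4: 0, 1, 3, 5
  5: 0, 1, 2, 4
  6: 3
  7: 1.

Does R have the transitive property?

No

Transitive: no — 0 R 7 and 7 R 1, but not 0 R 1.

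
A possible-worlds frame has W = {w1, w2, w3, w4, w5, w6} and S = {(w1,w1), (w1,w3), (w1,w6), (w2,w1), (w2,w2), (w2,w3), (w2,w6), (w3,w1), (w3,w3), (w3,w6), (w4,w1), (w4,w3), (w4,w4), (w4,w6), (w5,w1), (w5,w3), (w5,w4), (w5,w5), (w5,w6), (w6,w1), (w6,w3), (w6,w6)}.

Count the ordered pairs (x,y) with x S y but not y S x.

Enumerating: (w2,w1), (w2,w3), (w2,w6), (w4,w1), (w4,w3), (w4,w6), (w5,w1), (w5,w3), (w5,w4), (w5,w6).

10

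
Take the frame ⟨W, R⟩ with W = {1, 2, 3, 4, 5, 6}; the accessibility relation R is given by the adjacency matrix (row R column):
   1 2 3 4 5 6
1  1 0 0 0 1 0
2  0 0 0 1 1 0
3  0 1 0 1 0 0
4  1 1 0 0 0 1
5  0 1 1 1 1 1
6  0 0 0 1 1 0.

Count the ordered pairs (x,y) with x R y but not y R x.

6

Enumerating: (1,5), (3,2), (3,4), (4,1), (5,3), (5,4).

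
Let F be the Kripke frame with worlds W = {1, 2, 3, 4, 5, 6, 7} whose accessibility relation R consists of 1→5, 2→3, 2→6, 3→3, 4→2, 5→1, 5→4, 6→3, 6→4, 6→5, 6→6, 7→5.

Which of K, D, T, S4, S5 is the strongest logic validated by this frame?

Serial (axiom D): yes — every world has a successor (e.g. 1 R 5).
Reflexive (axiom T): no — 1 is not related to itself.
Transitive (axiom 4): no — 1 R 5 and 5 R 4, but not 1 R 4.
Euclidean (axiom 5): no — 2 R 3 and 2 R 6, but not 3 R 6.
So F validates K, D; T would additionally require R to be reflexive. The strongest is D.

D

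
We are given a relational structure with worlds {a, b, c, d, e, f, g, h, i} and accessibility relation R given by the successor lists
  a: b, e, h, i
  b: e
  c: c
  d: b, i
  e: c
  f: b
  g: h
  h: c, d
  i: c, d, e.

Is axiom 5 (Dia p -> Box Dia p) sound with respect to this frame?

No

Axiom 5 corresponds to the accessibility relation being Euclidean.
Euclidean: no — a R b and a R h, but not b R h.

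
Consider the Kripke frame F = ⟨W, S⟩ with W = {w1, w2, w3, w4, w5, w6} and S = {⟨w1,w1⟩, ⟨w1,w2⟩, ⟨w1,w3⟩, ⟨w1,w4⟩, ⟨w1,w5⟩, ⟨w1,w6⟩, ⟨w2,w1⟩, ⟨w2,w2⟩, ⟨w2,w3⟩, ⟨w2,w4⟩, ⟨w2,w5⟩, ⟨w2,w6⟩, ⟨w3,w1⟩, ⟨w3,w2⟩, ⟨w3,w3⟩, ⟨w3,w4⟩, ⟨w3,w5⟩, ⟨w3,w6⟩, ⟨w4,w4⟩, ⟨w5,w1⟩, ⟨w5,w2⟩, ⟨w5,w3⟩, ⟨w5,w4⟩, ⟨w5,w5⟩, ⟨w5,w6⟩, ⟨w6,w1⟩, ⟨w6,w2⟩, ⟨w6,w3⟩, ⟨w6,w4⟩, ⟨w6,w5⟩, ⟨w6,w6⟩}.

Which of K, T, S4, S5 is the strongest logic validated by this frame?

Reflexive (axiom T): yes — every world is S-related to itself.
Transitive (axiom 4): yes — every two-step S-path is closed by a direct edge.
Euclidean (axiom 5): no — w1 S w4 and w1 S w2, but not w4 S w2.
So F validates K, T, S4; S5 would additionally require S to be Euclidean. The strongest is S4.

S4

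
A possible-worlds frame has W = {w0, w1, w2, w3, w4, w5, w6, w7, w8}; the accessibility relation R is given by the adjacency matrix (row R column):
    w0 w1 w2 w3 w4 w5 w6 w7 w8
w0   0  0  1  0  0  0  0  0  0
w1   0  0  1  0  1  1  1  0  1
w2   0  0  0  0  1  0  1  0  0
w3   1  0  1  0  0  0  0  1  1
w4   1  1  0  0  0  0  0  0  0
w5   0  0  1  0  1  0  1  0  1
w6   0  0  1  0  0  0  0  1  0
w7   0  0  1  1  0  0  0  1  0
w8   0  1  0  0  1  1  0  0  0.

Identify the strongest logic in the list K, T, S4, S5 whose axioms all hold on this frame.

Reflexive (axiom T): no — w0 is not related to itself.
Transitive (axiom 4): no — w0 R w2 and w2 R w4, but not w0 R w4.
Euclidean (axiom 5): no — w1 R w2 and w1 R w5, but not w2 R w5.
So F validates K; T would additionally require R to be reflexive. The strongest is K.

K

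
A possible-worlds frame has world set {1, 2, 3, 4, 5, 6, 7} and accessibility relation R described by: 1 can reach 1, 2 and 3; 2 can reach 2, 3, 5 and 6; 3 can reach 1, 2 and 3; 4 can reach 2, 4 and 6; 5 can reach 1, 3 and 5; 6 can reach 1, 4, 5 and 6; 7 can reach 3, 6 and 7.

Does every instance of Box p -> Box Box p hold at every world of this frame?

No

By correspondence theory, 4 is valid on a frame iff R is transitive.
Transitive: no — 1 R 2 and 2 R 5, but not 1 R 5.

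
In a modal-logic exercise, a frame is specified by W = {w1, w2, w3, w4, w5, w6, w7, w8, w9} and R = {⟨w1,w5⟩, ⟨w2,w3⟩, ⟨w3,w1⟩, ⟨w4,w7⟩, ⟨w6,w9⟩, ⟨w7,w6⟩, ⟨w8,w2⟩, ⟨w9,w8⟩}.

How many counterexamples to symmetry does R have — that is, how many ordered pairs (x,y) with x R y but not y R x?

Enumerating: (w1,w5), (w2,w3), (w3,w1), (w4,w7), (w6,w9), (w7,w6), (w8,w2), (w9,w8).

8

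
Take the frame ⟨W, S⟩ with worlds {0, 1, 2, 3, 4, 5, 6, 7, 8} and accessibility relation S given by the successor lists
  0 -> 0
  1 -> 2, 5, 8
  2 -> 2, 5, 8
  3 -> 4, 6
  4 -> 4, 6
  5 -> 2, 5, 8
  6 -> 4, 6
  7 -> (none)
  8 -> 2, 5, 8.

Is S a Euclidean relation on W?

Yes

Euclidean: yes — any two successors of a common world are S-related.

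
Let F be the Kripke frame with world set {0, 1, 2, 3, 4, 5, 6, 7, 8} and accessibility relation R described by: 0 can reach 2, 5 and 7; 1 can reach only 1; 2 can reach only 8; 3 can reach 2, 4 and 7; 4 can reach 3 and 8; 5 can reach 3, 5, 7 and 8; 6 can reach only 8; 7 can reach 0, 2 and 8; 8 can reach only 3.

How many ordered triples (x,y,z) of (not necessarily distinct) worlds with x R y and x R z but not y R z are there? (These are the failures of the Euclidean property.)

Enumerating: (0,2,2), (0,2,5), (0,2,7), (0,5,2), (0,7,5), (0,7,7), (2,8,8), (3,2,2), (3,2,4), (3,2,7), (3,4,2), (3,4,4), … and 24 more.
Total: 36.

36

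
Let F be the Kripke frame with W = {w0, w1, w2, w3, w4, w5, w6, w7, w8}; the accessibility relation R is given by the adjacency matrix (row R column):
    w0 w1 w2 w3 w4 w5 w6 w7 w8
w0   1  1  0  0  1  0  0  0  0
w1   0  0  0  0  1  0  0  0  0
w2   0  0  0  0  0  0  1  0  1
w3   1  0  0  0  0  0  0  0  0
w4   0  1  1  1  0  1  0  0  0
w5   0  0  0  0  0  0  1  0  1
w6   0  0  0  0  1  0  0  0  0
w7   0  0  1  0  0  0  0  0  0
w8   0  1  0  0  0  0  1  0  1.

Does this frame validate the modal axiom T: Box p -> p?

No

By correspondence theory, T is valid on a frame iff R is reflexive.
Reflexive: no — w1 is not related to itself.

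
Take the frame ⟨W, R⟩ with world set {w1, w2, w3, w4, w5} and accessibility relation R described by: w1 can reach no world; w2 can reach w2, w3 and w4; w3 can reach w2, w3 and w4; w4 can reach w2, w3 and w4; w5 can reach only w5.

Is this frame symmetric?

Symmetric: yes — every pair in R has its reverse in R.

Yes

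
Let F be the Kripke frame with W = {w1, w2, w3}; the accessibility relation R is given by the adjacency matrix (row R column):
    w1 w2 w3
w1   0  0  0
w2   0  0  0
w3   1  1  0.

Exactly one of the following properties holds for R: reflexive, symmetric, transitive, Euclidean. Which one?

transitive

Reflexive: no — w1 is not related to itself.
Symmetric: no — w3 R w1 but not w1 R w3.
Transitive: yes — every two-step R-path is closed by a direct edge.
Euclidean: no — w3 R w1 and w3 R w2, but not w1 R w2.
Only transitive holds.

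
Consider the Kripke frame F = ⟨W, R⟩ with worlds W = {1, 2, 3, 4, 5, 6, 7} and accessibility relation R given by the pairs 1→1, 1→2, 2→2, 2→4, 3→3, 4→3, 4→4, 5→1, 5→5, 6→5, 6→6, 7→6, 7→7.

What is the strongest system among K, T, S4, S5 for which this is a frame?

Reflexive (axiom T): yes — every world is R-related to itself.
Transitive (axiom 4): no — 1 R 2 and 2 R 4, but not 1 R 4.
Euclidean (axiom 5): no — 1 R 2 and 1 R 1, but not 2 R 1.
So F validates K, T; S4 would additionally require R to be transitive. The strongest is T.

T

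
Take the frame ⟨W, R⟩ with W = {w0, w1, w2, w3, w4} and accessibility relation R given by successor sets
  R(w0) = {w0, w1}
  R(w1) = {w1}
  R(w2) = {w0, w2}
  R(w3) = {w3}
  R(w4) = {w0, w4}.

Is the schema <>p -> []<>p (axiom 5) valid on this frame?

No

Axiom 5 corresponds to the accessibility relation being Euclidean.
Euclidean: no — w0 R w1 and w0 R w0, but not w1 R w0.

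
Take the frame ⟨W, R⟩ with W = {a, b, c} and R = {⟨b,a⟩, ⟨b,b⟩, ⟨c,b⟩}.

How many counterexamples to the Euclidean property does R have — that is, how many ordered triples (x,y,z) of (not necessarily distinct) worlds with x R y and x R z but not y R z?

2

Enumerating: (b,a,a), (b,a,b).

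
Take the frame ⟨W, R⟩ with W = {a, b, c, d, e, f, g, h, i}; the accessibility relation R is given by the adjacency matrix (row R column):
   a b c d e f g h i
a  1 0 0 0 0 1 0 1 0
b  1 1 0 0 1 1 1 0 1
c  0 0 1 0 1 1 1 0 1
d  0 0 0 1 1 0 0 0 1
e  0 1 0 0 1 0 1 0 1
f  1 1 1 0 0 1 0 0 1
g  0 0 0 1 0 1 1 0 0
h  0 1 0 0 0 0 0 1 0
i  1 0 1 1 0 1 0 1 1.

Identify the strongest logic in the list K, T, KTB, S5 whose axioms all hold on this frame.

T

Reflexive (axiom T): yes — every world is R-related to itself.
Symmetric (axiom B): no — a R h but not h R a.
Euclidean (axiom 5): no — a R f and a R h, but not f R h.
So F validates K, T; KTB would additionally require R to be symmetric. The strongest is T.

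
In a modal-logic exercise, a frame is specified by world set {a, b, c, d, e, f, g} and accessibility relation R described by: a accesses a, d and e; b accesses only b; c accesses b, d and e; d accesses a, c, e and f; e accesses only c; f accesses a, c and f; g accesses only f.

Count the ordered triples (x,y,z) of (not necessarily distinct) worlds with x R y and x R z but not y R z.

Enumerating: (a,d,d), (a,e,a), (a,e,d), (a,e,e), (c,b,d), (c,b,e), (c,d,b), (c,d,d), (c,e,b), (c,e,d), (c,e,e), (d,a,c), … and 14 more.
Total: 26.

26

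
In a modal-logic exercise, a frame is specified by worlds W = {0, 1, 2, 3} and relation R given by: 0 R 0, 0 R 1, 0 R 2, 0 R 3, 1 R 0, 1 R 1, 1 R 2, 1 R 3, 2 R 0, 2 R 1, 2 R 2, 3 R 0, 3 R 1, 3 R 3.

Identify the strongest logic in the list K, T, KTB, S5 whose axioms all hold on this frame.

Reflexive (axiom T): yes — every world is R-related to itself.
Symmetric (axiom B): yes — every pair in R has its reverse in R.
Euclidean (axiom 5): no — 0 R 2 and 0 R 3, but not 2 R 3.
So F validates K, T, KTB; S5 would additionally require R to be Euclidean. The strongest is KTB.

KTB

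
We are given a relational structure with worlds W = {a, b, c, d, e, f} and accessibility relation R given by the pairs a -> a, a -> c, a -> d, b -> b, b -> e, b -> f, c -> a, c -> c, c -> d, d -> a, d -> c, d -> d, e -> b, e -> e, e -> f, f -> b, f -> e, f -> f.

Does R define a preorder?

Yes

Reflexive: yes — every world is R-related to itself.
Transitive: yes — every two-step R-path is closed by a direct edge.
So R is a preorder.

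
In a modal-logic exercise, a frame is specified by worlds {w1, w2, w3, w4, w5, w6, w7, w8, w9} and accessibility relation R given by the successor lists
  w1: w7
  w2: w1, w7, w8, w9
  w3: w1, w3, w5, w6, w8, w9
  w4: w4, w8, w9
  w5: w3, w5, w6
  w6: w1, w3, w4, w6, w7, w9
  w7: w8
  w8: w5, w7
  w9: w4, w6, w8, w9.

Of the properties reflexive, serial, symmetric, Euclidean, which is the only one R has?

serial

Reflexive: no — w1 is not related to itself.
Serial: yes — every world has a successor (e.g. w1 R w7).
Symmetric: no — w1 R w7 but not w7 R w1.
Euclidean: no — w2 R w1 and w2 R w8, but not w1 R w8.
Only serial holds.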